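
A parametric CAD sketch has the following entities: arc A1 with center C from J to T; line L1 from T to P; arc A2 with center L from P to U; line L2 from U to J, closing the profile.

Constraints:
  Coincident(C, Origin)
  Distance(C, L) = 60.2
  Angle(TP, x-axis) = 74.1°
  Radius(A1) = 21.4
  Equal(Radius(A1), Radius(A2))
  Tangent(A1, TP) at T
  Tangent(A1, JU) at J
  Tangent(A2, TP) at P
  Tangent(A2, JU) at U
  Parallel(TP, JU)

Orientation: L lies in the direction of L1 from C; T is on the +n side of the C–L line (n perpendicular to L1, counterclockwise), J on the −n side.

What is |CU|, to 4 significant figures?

63.89

Tangency of A1 to both parallel lines with radius 21.4 puts T and J at C ± 21.4·n: T = (-20.58, 5.863), J = (20.58, -5.863). Equal radii place P and U the same way about L: P = L + 21.4·n = (-4.089, 63.76), U = L − 21.4·n = (37.07, 52.03). Then |CU| = |U − C| = 63.89.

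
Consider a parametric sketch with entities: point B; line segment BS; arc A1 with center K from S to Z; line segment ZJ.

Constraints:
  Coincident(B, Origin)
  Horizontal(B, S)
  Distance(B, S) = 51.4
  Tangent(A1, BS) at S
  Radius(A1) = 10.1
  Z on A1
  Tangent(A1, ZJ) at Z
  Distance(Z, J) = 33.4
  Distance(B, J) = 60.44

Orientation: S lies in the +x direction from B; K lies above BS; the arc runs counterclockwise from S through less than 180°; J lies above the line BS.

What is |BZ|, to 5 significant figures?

61.882

B is at the origin; B and S share the same y with |BS| = 51.4 and S on the +x side, so S = (51.400, 0.0000). The tangent condition forces KS to be normal to BS, so K = S + (0, 10.1) = (51.400, 10.100). Since KZ ⟂ ZJ (tangency), |KJ| = √(10.1² + 33.4²) = 34.894 regardless of where Z sits on A1. So J lies on both circle(B, 60.44) and circle(K, 34.894); the above-BS intersection is J = (41.806, 43.649). Z is the foot of the tangent from J: Z = (59.891, 15.569).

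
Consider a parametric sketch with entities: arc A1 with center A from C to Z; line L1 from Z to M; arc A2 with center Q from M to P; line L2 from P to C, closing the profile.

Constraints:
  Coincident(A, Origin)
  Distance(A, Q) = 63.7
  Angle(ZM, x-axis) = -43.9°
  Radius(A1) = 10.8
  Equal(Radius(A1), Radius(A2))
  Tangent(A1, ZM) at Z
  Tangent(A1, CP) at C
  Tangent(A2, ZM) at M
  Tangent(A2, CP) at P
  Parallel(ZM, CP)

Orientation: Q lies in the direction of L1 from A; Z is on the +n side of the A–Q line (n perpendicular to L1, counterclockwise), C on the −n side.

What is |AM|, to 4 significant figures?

64.61

Tangency of A1 to both parallel lines with radius 10.8 puts Z and C at A ± 10.8·n: Z = (7.489, 7.782), C = (-7.489, -7.782). Equal radii place M and P the same way about Q: M = Q + 10.8·n = (53.39, -36.39), P = Q − 10.8·n = (38.41, -51.95). Then |AM| = |M − A| = 64.61.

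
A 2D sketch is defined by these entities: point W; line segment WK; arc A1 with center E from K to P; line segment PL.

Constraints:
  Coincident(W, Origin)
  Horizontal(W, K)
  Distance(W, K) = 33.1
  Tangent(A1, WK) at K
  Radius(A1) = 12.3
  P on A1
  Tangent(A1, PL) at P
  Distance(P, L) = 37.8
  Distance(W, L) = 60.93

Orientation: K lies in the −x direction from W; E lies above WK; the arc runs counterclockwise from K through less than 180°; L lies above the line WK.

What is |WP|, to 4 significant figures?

26.44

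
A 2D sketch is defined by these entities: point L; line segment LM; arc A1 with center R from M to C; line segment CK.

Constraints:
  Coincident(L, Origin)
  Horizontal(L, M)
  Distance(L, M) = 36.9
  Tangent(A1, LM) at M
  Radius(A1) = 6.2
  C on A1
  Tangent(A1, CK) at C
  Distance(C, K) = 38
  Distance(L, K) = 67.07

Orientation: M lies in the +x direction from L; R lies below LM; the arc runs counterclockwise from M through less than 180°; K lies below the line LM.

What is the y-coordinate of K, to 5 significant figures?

-41.215

L is at the origin; L and M share the same y with |LM| = 36.9 and M on the +x side, so M = (36.900, 0.0000). Since A1 is tangent to LM there, RM ⟂ LM, so R = M + (0, -6.2) = (36.900, -6.2000). Since RC ⟂ CK (tangency), |RK| = √(6.2² + 38.0²) = 38.502 regardless of where C sits on A1. So K lies on both circle(L, 67.07) and circle(R, 38.502); the below-LM intersection is K = (52.912, -41.215). C is the foot of the tangent from K: C = (31.750, -9.6527).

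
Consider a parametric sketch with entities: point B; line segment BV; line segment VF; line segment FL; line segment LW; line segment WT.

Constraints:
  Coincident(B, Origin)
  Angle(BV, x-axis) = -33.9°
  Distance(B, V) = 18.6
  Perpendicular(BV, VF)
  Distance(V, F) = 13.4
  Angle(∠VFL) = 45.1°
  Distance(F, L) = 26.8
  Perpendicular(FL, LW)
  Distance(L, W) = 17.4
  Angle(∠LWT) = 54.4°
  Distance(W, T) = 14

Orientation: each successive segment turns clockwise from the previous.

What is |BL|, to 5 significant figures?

5.5307

B is at the origin; BV runs at -33.9° with length 18.6, so V = (15.438, -10.374). The perpendicularity gives VF at right angles to BV, so VF runs at -123.90°; with |VF| = 13.4, F = (7.9644, -21.496). ∠VFL = 45.1° gives FL at 101.20° from the x-axis; with |FL| = 26.8, L = (2.7590, 4.7934). Then |BL| = |L − B| = 5.5307.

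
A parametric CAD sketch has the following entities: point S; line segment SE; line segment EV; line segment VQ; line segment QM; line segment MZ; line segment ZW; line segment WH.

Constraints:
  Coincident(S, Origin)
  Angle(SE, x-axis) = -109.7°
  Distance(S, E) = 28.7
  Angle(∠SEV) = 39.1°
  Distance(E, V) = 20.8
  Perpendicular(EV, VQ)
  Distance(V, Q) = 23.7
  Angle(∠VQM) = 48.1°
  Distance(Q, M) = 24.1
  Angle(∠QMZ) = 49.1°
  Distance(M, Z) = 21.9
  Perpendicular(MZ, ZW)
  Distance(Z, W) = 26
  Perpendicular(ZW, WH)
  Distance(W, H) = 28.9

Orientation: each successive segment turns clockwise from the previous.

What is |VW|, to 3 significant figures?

31.5

S is at the origin; SE runs at -109.7° with length 28.7, so E = (-9.67, -27.0). ∠SEV = 39.1° gives EV at 109° from the x-axis; with |EV| = 20.8, V = (-16.6, -7.40). The perpendicularity gives VQ at right angles to EV, so VQ runs at 19.4°; with |VQ| = 23.7, Q = (5.77, 0.471). ∠VQM = 48.1° gives QM at -113° from the x-axis; with |QM| = 24.1, M = (-3.45, -21.8). ∠QMZ = 49.1° gives MZ at 117° from the x-axis; with |MZ| = 21.9, Z = (-13.3, -2.21). MZ is perpendicular to ZW, so ZW runs at 26.6°; with |ZW| = 26.0, W = (9.99, 9.43). Then |VW| = |W − V| = 31.5.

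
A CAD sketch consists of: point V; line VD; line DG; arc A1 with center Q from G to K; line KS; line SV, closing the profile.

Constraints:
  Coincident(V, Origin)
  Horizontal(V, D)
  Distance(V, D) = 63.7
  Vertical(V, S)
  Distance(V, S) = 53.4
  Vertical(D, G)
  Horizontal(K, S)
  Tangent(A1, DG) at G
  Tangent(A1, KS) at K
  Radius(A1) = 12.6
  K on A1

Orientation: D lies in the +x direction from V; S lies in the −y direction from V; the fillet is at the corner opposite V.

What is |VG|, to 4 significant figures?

75.65

V is at the origin; VD is horizontal with |VD| = 63.7 and D on the +x side, so D = (63.70, 0.000). VS is vertical with |VS| = 53.4 and S on the −y side, so S = (0.000, -53.40). The virtual corner opposite V is at (63.70, -53.40). Tangency of A1 to DG means the radius QG is perpendicular to DG and A1 meets KS tangentially, so QK is at right angles to KS, with radius 12.6, so the center Q sits 12.6 in from both sides at Q = (51.10, -40.80). That places the tangent points at G = (63.70, -40.80) on DG and K = (51.10, -53.40) on KS. Then |VG| = |G − V| = 75.65.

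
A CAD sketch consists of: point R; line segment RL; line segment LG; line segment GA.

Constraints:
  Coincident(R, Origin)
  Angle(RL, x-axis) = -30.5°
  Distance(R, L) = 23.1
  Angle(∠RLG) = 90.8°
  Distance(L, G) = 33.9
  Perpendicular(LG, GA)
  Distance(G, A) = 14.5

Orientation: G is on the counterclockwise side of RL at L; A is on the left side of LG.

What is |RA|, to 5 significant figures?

35.286

R is at the origin; RL runs at -30.5° with length 23.1, so L = 23.1·(cos -30.5°, sin -30.5°) = (19.904, -11.724). ∠RLG = 90.8°, so LG runs at -30.5° + (180° − 90.8°) = 58.700° from the x-axis; with |LG| = 33.9, G = L + 33.9·(cos 58.700°, sin 58.700°) = (37.515, 17.242). The perpendicularity gives GA at right angles to LG; with |GA| = 14.5 on the left of LG, A = G + 14.5·(-0.85446, 0.51952) = (25.126, 24.775). Then |RA| = |A − R| = 35.286.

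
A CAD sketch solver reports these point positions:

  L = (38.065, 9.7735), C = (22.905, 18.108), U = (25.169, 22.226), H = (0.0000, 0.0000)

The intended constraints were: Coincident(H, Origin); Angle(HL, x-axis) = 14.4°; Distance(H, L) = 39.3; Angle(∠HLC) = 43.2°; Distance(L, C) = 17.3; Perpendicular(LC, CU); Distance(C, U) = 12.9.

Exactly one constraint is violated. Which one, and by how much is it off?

Distance(C, U) = 12.9 — off by 8.20.

H = (0.00, 0.00) ✓; HL at 14.40° ✓; |HL| = 39.30 ✓; ∠HLC = 43.20° ✓; |LC| = 17.30 ✓; ∠(LC, CU) = 90.00° ✓; |CU| = 4.699 ✗.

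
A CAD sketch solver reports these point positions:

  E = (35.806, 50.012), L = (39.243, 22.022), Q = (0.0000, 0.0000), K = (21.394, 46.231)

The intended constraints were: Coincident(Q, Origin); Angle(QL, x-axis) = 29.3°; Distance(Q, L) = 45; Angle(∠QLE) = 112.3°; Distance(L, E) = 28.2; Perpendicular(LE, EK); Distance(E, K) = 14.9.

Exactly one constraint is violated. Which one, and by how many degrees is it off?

Perpendicular(LE, EK) — off by 7.70°.

Q = (0.00, 0.00) ✓; QL at 29.30° ✓; |QL| = 45.00 ✓; ∠QLE = 112.3° ✓; |LE| = 28.20 ✓; ∠(LE, EK) = 97.70° ✗; |EK| = 14.90 ✓.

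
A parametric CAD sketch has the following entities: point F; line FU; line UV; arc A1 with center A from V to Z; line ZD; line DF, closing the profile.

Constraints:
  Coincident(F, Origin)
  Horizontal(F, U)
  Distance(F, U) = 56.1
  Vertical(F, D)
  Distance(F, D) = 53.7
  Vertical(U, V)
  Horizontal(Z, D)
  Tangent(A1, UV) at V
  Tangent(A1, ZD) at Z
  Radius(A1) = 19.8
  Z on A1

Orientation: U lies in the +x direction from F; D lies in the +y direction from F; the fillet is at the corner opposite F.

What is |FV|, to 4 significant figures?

65.55

F is at the origin; FU is horizontal with |FU| = 56.1 and U on the +x side, so U = (56.10, 0.000). FD is vertical with |FD| = 53.7 and D on the +y side, so D = (0.000, 53.70). The virtual corner opposite F is at (56.10, 53.70). A1 meets UV tangentially, so AV is at right angles to UV and the tangent condition forces AZ to be normal to ZD, with radius 19.8, so the center A sits 19.8 in from both sides at A = (36.30, 33.90). That places the tangent points at V = (56.10, 33.90) on UV and Z = (36.30, 53.70) on ZD. Then |FV| = |V − F| = 65.55.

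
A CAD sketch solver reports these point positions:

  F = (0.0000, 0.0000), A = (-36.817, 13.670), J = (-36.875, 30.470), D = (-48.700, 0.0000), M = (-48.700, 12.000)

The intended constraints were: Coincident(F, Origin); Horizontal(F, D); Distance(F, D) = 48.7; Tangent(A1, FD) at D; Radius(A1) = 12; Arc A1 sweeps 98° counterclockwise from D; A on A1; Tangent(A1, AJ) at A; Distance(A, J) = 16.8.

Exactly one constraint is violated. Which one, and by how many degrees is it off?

Tangent(A1, AJ) at A — off by 7.80°.

F = (0.00, 0.00) ✓; F.y = 0.00, D.y = 0.00 ✓; |FD| = 48.70 ✓; ∠(MD, DF) = 90.00° ✓; |MD| = 12.00 ✓; bearing(M→A) − bearing(M→D) = 98.00° ✓; |MA| = 12.00 ✓; ∠(MA, AJ) = 97.80° ✗; |AJ| = 16.80 ✓.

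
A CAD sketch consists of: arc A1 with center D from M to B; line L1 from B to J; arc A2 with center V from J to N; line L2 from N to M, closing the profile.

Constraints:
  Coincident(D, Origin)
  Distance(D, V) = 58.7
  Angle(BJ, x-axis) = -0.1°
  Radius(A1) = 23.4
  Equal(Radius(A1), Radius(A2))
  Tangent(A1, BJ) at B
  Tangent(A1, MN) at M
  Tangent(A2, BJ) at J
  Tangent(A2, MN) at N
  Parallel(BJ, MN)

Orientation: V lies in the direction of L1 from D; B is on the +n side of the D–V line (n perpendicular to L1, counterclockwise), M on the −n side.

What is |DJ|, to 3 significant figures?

63.2

The slot axis is L1's direction at -0.1°, so u = (cos -0.1°, sin -0.1°) = (1.00, -0.00175) and n = (−sin -0.1°, cos -0.1°) = (0.00175, 1.00). D is at the origin and V lies 58.7 along u from D, so V = 58.7·u = (58.7, -0.102). Tangency of A1 to both parallel lines with radius 23.4 puts B and M at D ± 23.4·n: B = (0.0408, 23.4), M = (-0.0408, -23.4). Equal radii place J and N the same way about V: J = V + 23.4·n = (58.7, 23.3), N = V − 23.4·n = (58.7, -23.5). Then |DJ| = |J − D| = 63.2.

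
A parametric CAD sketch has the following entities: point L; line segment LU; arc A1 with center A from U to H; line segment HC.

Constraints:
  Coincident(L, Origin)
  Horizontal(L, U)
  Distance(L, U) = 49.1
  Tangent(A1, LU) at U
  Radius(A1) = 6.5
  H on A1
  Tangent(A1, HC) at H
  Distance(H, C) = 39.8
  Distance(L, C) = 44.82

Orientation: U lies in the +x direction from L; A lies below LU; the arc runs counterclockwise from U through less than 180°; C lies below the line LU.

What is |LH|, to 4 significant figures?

43.57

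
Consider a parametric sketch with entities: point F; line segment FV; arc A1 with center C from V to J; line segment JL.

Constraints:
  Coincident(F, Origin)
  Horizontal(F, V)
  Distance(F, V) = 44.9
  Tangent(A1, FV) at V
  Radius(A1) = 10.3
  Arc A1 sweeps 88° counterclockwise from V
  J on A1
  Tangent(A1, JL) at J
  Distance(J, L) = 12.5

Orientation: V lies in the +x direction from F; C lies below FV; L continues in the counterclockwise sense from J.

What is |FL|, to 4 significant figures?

40.88

F is at the origin; F and V share the same y with |FV| = 44.9 and V on the +x side, so V = (44.90, 0.000). A1 meets FV tangentially, so CV is at right angles to FV, so C = V + (0, -10.3) = (44.90, -10.30). On A1, V sits at bearing 90° from C; an 88° counterclockwise sweep puts J at bearing 178°, so J = C + 10.3·(cos 178°, sin 178°) = (34.61, -9.941). Since A1 is tangent to JL there, CJ ⟂ JL, so JL runs along (−sin 178°, cos 178°); with |JL| = 12.5, L = (34.17, -22.43). Then |FL| = |L − F| = 40.88.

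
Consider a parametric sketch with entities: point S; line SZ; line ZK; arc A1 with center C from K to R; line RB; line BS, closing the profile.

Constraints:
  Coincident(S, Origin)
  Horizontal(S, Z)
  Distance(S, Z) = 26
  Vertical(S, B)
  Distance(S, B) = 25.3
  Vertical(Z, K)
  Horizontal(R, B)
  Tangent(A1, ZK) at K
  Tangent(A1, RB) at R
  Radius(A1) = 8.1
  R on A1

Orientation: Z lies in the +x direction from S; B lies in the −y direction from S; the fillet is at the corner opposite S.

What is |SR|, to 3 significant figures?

31.0

The virtual corner opposite S is at (26.0, -25.3). A1 meets ZK tangentially, so CK is at right angles to ZK and since A1 is tangent to RB there, CR ⟂ RB, with radius 8.1, so the center C sits 8.1 in from both sides at C = (17.9, -17.2). That places the tangent points at K = (26.0, -17.2) on ZK and R = (17.9, -25.3) on RB. Then |SR| = |R − S| = 31.0.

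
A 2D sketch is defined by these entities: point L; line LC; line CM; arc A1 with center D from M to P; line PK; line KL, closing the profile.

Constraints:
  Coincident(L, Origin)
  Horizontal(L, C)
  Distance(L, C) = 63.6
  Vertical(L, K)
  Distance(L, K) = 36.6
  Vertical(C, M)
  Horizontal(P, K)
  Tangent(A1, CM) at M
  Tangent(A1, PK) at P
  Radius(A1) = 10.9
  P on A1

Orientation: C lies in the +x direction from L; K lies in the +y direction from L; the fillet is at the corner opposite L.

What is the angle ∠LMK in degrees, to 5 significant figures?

31.728°

The virtual corner opposite L is at (63.600, 36.600). The tangent condition forces DM to be normal to CM and tangency of A1 to PK means the radius DP is perpendicular to PK, with radius 10.9, so the center D sits 10.9 in from both sides at D = (52.700, 25.700). That places the tangent points at M = (63.600, 25.700) on CM and P = (52.700, 36.600) on PK. Then cos ∠LMK = ML·MK / (|ML||MK|), giving 31.728°.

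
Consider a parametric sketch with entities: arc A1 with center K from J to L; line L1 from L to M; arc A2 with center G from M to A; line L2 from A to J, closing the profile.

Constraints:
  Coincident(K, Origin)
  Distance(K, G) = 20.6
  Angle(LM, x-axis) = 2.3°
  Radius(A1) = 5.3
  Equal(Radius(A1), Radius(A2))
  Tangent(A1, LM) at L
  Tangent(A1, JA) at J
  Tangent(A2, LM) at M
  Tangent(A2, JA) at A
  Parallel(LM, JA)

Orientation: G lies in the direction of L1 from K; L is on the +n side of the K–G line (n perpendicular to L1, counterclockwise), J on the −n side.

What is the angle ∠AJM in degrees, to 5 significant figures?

27.229°

The slot axis is L1's direction at 2.3°, so u = (cos 2.3°, sin 2.3°) = (0.99919, 0.040132) and n = (−sin 2.3°, cos 2.3°) = (-0.040132, 0.99919). K is at the origin and G lies 20.6 along u from K, so G = 20.6·u = (20.583, 0.82671). Tangency of A1 to both parallel lines with radius 5.3 puts L and J at K ± 5.3·n: L = (-0.21270, 5.2957), J = (0.21270, -5.2957). Equal radii place M and A the same way about G: M = G + 5.3·n = (20.371, 6.1224), A = G − 5.3·n = (20.796, -4.4690). Then cos ∠AJM = JA·JM / (|JA||JM|), giving 27.229°.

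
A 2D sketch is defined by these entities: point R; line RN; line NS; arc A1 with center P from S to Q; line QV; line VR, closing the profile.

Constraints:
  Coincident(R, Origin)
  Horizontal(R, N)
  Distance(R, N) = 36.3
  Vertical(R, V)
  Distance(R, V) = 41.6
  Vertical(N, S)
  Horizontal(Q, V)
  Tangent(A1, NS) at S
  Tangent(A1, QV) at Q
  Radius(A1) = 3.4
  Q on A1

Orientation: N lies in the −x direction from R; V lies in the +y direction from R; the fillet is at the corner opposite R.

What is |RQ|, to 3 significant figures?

53.0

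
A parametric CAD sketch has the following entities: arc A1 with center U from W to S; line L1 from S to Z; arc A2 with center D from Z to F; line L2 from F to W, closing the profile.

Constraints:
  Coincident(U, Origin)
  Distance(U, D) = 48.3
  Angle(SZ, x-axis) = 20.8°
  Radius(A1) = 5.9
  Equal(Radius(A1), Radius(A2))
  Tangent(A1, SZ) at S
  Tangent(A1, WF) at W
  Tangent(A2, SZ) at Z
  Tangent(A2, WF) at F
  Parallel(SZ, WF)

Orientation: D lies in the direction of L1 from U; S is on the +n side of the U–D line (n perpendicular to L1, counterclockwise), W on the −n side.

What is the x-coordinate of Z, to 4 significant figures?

43.06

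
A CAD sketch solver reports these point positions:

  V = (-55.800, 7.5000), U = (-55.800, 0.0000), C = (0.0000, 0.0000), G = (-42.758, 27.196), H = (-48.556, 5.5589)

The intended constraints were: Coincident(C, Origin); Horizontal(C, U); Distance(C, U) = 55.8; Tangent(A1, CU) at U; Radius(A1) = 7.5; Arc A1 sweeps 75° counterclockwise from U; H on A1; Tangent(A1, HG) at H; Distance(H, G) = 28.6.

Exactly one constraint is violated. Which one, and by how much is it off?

Distance(H, G) = 28.6 — off by 6.20.

C = (0.00, 0.00) ✓; C.y = 0.00, U.y = 0.00 ✓; |CU| = 55.80 ✓; ∠(VU, UC) = 90.00° ✓; |VU| = 7.500 ✓; bearing(V→H) − bearing(V→U) = 75.00° ✓; |VH| = 7.500 ✓; ∠(VH, HG) = 90.00° ✓; |HG| = 22.40 ✗.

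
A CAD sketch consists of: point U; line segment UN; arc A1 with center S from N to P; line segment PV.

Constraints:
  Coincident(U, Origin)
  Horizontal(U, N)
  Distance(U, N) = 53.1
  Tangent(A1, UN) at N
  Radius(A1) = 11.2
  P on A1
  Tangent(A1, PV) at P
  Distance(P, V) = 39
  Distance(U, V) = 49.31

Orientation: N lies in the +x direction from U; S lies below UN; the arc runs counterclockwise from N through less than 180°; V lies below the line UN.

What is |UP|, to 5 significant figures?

43.448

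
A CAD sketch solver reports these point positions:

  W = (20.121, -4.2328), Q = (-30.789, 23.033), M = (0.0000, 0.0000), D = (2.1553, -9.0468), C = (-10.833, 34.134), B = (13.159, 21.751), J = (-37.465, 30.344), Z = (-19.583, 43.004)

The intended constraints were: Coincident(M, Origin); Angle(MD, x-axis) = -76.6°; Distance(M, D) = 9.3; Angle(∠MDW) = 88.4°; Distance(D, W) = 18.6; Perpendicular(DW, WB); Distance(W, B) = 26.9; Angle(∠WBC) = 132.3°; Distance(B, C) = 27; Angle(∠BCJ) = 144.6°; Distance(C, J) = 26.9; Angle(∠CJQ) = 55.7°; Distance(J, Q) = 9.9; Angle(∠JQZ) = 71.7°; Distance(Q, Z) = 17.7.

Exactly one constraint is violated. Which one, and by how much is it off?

Distance(Q, Z) = 17.7 — off by 5.20.

M = (0.00, 0.00) ✓; MD at -76.60° ✓; |MD| = 9.300 ✓; ∠MDW = 88.40° ✓; |DW| = 18.60 ✓; ∠(DW, WB) = 90.00° ✓; |WB| = 26.90 ✓; ∠WBC = 132.3° ✓; |BC| = 27.00 ✓; ∠BCJ = 144.6° ✓; |CJ| = 26.90 ✓; ∠CJQ = 55.70° ✓; |JQ| = 9.900 ✓; ∠JQZ = 71.70° ✓; |QZ| = 22.90 ✗.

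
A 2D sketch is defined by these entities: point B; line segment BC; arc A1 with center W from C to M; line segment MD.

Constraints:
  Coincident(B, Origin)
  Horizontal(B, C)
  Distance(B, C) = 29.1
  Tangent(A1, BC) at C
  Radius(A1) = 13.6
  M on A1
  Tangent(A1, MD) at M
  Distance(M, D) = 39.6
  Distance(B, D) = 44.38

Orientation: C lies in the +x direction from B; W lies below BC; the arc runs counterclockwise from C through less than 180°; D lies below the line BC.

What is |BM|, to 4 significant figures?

18.53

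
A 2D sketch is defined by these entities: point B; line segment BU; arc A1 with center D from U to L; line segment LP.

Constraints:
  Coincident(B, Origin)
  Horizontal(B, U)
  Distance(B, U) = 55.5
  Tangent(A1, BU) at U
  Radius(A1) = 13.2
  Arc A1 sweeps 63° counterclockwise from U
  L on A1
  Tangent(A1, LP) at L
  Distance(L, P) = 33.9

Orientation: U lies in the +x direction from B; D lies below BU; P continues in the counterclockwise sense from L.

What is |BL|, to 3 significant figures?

44.3

The tangent condition forces DU to be normal to BU, so D = U + (0, -13.2) = (55.5, -13.2). On A1, U sits at bearing 90° from D; a 63° counterclockwise sweep puts L at bearing 153°, so L = D + 13.2·(cos 153°, sin 153°) = (43.7, -7.21). Then |BL| = |L − B| = 44.3.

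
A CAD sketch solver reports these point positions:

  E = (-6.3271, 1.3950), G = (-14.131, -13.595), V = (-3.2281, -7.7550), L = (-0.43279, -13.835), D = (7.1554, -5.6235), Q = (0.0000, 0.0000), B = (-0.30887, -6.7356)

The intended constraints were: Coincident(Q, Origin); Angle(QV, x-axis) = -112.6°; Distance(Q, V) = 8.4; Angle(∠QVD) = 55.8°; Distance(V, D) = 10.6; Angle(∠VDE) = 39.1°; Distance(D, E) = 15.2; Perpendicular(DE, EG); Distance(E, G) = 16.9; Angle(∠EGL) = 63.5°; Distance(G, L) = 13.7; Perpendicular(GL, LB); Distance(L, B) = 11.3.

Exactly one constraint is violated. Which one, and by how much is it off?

Distance(L, B) = 11.3 — off by 4.20.

Q = (0.00, 0.00) ✓; QV at -112.6° ✓; |QV| = 8.400 ✓; ∠QVD = 55.80° ✓; |VD| = 10.60 ✓; ∠VDE = 39.10° ✓; |DE| = 15.20 ✓; ∠(DE, EG) = 90.00° ✓; |EG| = 16.90 ✓; ∠EGL = 63.50° ✓; |GL| = 13.70 ✓; ∠(GL, LB) = 90.00° ✓; |LB| = 7.100 ✗.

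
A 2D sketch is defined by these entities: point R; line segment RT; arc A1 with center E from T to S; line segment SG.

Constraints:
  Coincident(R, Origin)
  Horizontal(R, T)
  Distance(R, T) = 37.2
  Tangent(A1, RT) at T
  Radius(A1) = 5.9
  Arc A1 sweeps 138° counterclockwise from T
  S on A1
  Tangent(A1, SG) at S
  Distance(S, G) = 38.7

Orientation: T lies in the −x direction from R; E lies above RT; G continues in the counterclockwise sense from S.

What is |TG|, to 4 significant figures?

43.87

R is at the origin; R and T share the same y with |RT| = 37.2 and T on the −x side, so T = (-37.20, 0.000). Tangency of A1 to RT means the radius ET is perpendicular to RT, so E = T + (0, 5.9) = (-37.20, 5.900). On A1, T sits at bearing -90° from E; a 138° counterclockwise sweep puts S at bearing 48°, so S = E + 5.9·(cos 48°, sin 48°) = (-33.25, 10.28). The tangent condition forces ES to be normal to SG, so SG runs along (−sin 48°, cos 48°); with |SG| = 38.7, G = (-62.01, 36.18). Then |TG| = |G − T| = 43.87.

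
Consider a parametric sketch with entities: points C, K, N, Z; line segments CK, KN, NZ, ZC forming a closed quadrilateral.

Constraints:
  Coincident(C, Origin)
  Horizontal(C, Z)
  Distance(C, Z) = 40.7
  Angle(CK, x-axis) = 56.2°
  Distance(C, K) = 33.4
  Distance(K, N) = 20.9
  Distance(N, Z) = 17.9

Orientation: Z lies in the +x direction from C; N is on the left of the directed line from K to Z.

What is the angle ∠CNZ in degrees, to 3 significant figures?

77.3°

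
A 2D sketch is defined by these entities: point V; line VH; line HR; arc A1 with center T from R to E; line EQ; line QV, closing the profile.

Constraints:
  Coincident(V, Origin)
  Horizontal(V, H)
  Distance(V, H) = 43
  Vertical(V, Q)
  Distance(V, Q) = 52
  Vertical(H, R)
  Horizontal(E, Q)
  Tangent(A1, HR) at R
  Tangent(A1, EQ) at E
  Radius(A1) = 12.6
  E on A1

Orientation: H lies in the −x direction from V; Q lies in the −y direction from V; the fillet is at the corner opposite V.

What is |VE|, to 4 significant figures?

60.23

V is at the origin; VH is horizontal with |VH| = 43.0 and H on the −x side, so H = (-43.00, 0.000). V and Q share the same x with |VQ| = 52.0 and Q on the −y side, so Q = (0.000, -52.00). The virtual corner opposite V is at (-43.00, -52.00). A1 meets HR tangentially, so TR is at right angles to HR and since A1 is tangent to EQ there, TE ⟂ EQ, with radius 12.6, so the center T sits 12.6 in from both sides at T = (-30.40, -39.40). That places the tangent points at R = (-43.00, -39.40) on HR and E = (-30.40, -52.00) on EQ. Then |VE| = |E − V| = 60.23.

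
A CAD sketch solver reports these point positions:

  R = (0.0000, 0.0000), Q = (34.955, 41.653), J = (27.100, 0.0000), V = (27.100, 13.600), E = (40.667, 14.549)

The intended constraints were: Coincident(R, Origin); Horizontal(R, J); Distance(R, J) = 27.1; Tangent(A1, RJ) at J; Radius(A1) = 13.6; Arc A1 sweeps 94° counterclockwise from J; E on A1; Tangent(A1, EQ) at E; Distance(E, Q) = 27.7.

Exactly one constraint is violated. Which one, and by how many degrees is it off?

Tangent(A1, EQ) at E — off by 7.90°.

R = (0.00, 0.00) ✓; R.y = 0.00, J.y = 0.00 ✓; |RJ| = 27.10 ✓; ∠(VJ, JR) = 90.00° ✓; |VJ| = 13.60 ✓; bearing(V→E) − bearing(V→J) = 94.00° ✓; |VE| = 13.60 ✓; ∠(VE, EQ) = 82.10° ✗; |EQ| = 27.70 ✓.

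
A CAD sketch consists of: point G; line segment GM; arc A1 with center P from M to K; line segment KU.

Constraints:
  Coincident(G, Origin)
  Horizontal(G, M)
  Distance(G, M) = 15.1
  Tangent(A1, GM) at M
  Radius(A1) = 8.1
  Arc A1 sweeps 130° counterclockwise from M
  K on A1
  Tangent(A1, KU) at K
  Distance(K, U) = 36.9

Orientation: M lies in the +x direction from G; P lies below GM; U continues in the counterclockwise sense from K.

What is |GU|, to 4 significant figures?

52.84

G is at the origin; GM is horizontal with |GM| = 15.1 and M on the +x side, so M = (15.10, 0.000). The tangent condition forces PM to be normal to GM, so P = M + (0, -8.1) = (15.10, -8.100). On A1, M sits at bearing 90° from P; a 130° counterclockwise sweep puts K at bearing 220°, so K = P + 8.1·(cos 220°, sin 220°) = (8.895, -13.31). The tangent condition forces PK to be normal to KU, so KU runs along (−sin 220°, cos 220°); with |KU| = 36.9, U = (32.61, -41.57). Then |GU| = |U − G| = 52.84.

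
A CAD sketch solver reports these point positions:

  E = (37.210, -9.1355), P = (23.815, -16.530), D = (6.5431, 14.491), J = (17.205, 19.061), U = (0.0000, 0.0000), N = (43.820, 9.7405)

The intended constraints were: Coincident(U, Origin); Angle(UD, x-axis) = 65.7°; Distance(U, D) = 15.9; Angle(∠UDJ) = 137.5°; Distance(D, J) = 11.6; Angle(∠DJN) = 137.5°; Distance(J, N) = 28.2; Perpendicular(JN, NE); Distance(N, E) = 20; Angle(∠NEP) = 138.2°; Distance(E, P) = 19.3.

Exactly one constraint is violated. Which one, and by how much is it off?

Distance(E, P) = 19.3 — off by 4.00.

U = (0.00, 0.00) ✓; UD at 65.70° ✓; |UD| = 15.90 ✓; ∠UDJ = 137.5° ✓; |DJ| = 11.60 ✓; ∠DJN = 137.5° ✓; |JN| = 28.20 ✓; ∠(JN, NE) = 90.00° ✓; |NE| = 20.00 ✓; ∠NEP = 138.2° ✓; |EP| = 15.30 ✗.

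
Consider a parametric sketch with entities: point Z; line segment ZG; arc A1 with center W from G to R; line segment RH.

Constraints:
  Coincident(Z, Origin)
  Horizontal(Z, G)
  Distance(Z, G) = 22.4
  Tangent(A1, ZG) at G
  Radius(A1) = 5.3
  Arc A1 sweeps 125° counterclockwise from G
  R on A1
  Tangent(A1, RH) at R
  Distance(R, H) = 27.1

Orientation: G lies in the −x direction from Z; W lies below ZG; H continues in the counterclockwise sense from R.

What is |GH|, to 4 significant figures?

32.53

Z is at the origin; Z and G share the same y with |ZG| = 22.4 and G on the −x side, so G = (-22.40, 0.000). The tangent condition forces WG to be normal to ZG, so W = G + (0, -5.3) = (-22.40, -5.300). On A1, G sits at bearing 90° from W; a 125° counterclockwise sweep puts R at bearing 215°, so R = W + 5.3·(cos 215°, sin 215°) = (-26.74, -8.340). A1 meets RH tangentially, so WR is at right angles to RH, so RH runs along (−sin 215°, cos 215°); with |RH| = 27.1, H = (-11.20, -30.54). Then |GH| = |H − G| = 32.53.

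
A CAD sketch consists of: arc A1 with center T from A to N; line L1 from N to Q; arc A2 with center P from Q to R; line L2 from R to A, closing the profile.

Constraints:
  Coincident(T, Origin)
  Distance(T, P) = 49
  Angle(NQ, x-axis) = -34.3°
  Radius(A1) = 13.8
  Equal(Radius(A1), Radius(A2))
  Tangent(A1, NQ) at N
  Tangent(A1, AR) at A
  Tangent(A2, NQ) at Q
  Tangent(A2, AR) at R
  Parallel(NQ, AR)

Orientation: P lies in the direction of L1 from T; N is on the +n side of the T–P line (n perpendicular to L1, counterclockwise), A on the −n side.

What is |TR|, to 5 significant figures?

50.906

The slot axis is L1's direction at -34.3°, so u = (cos -34.3°, sin -34.3°) = (0.82610, -0.56353) and n = (−sin -34.3°, cos -34.3°) = (0.56353, 0.82610). T is at the origin and P lies 49.0 along u from T, so P = 49.0·u = (40.479, -27.613). Tangency of A1 to both parallel lines with radius 13.8 puts N and A at T ± 13.8·n: N = (7.7767, 11.400), A = (-7.7767, -11.400). Equal radii place Q and R the same way about P: Q = P + 13.8·n = (48.255, -16.213), R = P − 13.8·n = (32.702, -39.013). Then |TR| = |R − T| = 50.906.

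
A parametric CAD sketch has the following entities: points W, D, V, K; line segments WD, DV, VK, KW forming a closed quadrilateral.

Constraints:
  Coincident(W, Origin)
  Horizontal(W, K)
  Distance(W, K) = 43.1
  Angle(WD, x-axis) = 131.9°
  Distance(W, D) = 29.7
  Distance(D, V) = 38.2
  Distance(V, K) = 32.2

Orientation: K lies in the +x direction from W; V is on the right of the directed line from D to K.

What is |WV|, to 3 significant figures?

10.9

Checks: |DV| = 38.20 ✓; |VK| = 32.20 ✓.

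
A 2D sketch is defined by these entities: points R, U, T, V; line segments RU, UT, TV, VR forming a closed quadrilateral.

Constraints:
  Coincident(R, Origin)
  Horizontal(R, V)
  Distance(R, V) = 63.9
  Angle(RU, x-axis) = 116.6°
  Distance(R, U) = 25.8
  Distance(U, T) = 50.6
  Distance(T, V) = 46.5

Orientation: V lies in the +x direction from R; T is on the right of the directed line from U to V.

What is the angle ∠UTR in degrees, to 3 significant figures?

12.3°

Checks: |UT| = 50.60 ✓; |TV| = 46.50 ✓.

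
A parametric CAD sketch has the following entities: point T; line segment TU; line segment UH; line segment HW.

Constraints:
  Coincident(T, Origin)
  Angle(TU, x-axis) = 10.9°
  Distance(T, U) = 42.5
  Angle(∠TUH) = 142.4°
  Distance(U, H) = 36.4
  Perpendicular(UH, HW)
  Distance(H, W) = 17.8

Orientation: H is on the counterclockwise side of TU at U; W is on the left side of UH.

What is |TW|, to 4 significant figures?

70.54

T is at the origin; TU runs at 10.9° with length 42.5, so U = 42.5·(cos 10.9°, sin 10.9°) = (41.73, 8.037). ∠TUH = 142.4°, so UH runs at 10.9° + (180° − 142.4°) = 48.50° from the x-axis; with |UH| = 36.4, H = U + 36.4·(cos 48.50°, sin 48.50°) = (65.85, 35.30). UH ⟂ HW; with |HW| = 17.8 on the left of UH, W = H + 17.8·(-0.7490, 0.6626) = (52.52, 47.09). Then |TW| = |W − T| = 70.54.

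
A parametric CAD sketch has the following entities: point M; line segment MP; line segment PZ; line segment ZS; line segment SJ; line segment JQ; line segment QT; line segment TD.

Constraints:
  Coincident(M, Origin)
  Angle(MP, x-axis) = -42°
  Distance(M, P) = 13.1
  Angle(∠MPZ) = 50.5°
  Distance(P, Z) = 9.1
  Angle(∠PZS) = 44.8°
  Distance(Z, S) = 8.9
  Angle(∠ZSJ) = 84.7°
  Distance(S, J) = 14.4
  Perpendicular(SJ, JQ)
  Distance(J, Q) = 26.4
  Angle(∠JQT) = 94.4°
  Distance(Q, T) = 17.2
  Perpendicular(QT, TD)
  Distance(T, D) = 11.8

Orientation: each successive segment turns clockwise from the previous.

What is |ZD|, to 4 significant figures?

8.387

∠JQT = 94.4° gives QT at 142.4° from the x-axis; with |QT| = 17.2, T = (-14.54, -21.73). QT is perpendicular to TD, so TD runs at 52.40°; with |TD| = 11.8, D = (-7.337, -12.39). Then |ZD| = |D − Z| = 8.387.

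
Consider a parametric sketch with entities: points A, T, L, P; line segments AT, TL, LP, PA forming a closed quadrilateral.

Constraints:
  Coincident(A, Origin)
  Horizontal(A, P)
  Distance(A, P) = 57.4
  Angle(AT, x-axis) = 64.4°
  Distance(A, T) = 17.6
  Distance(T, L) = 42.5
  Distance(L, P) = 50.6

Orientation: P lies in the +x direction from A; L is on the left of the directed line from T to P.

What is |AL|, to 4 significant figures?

59.45

Checks: |TL| = 42.50 ✓; |LP| = 50.60 ✓.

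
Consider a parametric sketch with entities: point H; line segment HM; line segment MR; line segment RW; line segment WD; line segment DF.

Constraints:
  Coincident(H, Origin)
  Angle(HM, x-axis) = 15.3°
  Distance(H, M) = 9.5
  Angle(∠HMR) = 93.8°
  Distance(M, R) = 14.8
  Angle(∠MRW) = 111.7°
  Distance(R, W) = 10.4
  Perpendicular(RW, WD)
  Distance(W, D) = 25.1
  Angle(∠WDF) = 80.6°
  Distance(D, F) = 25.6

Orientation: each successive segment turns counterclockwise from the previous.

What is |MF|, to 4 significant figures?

11.81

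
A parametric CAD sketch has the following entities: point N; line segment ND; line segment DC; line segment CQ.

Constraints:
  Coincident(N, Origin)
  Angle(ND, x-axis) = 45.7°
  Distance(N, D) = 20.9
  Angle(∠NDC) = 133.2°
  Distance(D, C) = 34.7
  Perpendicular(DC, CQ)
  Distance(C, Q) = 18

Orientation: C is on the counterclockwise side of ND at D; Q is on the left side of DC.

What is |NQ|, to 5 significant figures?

49.085

N is at the origin; ND runs at 45.7° with length 20.9, so D = 20.9·(cos 45.7°, sin 45.7°) = (14.597, 14.958). ∠NDC = 133.2°, so DC runs at 45.7° + (180° − 133.2°) = 92.500° from the x-axis; with |DC| = 34.7, C = D + 34.7·(cos 92.500°, sin 92.500°) = (13.083, 49.625). The perpendicularity gives CQ at right angles to DC; with |CQ| = 18.0 on the left of DC, Q = C + 18.0·(-0.99905, -0.043619) = (-4.8996, 48.840). Then |NQ| = |Q − N| = 49.085.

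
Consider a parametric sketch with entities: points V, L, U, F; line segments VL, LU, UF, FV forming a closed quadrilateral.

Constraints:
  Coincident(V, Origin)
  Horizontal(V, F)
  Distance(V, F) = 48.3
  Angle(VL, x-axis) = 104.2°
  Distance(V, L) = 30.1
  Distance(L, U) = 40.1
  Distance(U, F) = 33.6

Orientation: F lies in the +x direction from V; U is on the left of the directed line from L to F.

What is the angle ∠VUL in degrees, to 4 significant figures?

41.46°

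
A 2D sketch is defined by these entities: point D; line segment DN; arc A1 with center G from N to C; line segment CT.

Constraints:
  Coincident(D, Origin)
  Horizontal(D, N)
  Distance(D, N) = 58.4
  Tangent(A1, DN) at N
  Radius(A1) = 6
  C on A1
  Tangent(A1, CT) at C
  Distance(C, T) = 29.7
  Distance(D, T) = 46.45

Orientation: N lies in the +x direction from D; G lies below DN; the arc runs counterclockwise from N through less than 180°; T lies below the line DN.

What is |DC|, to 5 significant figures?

53.427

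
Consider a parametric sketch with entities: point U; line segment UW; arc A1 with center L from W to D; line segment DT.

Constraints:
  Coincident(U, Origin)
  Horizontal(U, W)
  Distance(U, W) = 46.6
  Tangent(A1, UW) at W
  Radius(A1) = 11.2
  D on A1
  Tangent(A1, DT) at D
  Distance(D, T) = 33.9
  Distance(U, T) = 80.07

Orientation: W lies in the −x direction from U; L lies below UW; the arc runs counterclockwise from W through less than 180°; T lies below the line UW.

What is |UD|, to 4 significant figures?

57.19

U is at the origin; UW is horizontal with |UW| = 46.6 and W on the −x side, so W = (-46.60, 0.000). Tangency of A1 to UW means the radius LW is perpendicular to UW, so L = W + (0, -11.2) = (-46.60, -11.20). Since LD ⟂ DT (tangency), |LT| = √(11.2² + 33.9²) = 35.70 regardless of where D sits on A1. So T lies on both circle(U, 80.07) and circle(L, 35.70); the below-UW intersection is T = (-70.75, -37.50). D is the foot of the tangent from T: D = (-56.81, -6.595).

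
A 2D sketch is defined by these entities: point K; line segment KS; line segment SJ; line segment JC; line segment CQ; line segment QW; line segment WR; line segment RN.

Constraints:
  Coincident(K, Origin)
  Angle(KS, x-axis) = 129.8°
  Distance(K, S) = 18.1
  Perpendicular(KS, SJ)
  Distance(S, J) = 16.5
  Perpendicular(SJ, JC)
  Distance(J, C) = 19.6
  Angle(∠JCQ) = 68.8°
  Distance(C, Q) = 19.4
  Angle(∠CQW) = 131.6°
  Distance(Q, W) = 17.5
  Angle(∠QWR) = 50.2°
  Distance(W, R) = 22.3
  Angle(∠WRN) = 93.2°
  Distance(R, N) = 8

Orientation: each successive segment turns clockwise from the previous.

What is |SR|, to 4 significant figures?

13.82

K is at the origin; KS runs at 129.8° with length 18.1, so S = (-11.59, 13.91). KS ⟂ SJ, so SJ runs at 39.80°; with |SJ| = 16.5, J = (1.091, 24.47). SJ is perpendicular to JC, so JC runs at -50.20°; with |JC| = 19.6, C = (13.64, 9.409). ∠JCQ = 68.8° gives CQ at -161.4° from the x-axis; with |CQ| = 19.4, Q = (-4.750, 3.222). ∠CQW = 131.6° gives QW at 150.2° from the x-axis; with |QW| = 17.5, W = (-19.94, 11.92). ∠QWR = 50.2° gives WR at 20.40° from the x-axis; with |WR| = 22.3, R = (0.9656, 19.69). Then |SR| = |R − S| = 13.82.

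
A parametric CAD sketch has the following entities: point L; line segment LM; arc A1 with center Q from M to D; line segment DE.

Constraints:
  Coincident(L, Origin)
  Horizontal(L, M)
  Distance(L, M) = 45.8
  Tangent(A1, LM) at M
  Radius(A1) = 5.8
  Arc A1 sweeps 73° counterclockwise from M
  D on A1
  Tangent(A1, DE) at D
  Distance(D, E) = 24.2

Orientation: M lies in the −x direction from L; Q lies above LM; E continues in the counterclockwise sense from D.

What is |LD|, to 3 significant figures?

40.5

L is at the origin; LM is horizontal with |LM| = 45.8 and M on the −x side, so M = (-45.8, 0.00). Tangency of A1 to LM means the radius QM is perpendicular to LM, so Q = M + (0, 5.8) = (-45.8, 5.80). On A1, M sits at bearing -90° from Q; a 73° counterclockwise sweep puts D at bearing -17°, so D = Q + 5.8·(cos -17°, sin -17°) = (-40.3, 4.10). Then |LD| = |D − L| = 40.5.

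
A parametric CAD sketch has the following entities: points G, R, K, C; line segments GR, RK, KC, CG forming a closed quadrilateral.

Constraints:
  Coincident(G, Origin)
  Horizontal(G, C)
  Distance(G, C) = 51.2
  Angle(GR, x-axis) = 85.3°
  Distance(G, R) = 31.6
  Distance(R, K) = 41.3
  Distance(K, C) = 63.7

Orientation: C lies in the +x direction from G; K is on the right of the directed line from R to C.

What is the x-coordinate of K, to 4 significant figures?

-12.10

Checks: |RK| = 41.30 ✓; |KC| = 63.70 ✓.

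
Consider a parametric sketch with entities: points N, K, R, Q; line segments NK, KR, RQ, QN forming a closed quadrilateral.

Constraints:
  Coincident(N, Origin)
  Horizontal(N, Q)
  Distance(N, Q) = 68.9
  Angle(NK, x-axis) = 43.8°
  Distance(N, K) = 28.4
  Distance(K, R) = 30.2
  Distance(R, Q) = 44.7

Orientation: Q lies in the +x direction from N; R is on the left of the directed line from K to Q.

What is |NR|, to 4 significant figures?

58.48

Checks: |KR| = 30.20 ✓; |RQ| = 44.70 ✓.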